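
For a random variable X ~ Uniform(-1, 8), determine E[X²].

Using the identity E[X²] = Var(X) + (E[X])²:
E[X] = \frac{7}{2}
Var(X) = \frac{27}{4}
E[X²] = \frac{27}{4} + (\frac{7}{2})²
= 19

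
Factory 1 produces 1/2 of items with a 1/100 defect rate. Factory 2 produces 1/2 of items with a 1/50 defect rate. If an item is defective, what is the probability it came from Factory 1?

Using Bayes' theorem:
P(F1) = 1/2, P(D|F1) = 1/100
P(F2) = 1/2, P(D|F2) = 1/50
P(D) = P(D|F1)P(F1) + P(D|F2)P(F2)
     = \frac{3}{200}
P(F1|D) = P(D|F1)P(F1) / P(D)
= \frac{1}{3}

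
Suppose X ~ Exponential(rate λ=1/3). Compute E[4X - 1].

For X ~ Exponential(rate λ=1/3):
E[X] = 3
E[4X - 1] = 4 × E[X] - 1 = 11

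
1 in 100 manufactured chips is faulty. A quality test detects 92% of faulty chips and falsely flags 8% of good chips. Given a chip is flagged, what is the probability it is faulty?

Let D = the rare event, + = positive/flagged.
P(D) = 1/100
P(+|D) = 92/100 = 23/25
P(+|D') = 8/100 = 2/25
P(+) = P(+|D)P(D) + P(+|D')P(D')
     = \frac{23}{25} × \frac{1}{100} + \frac{2}{25} × \frac{99}{100}
     = \frac{221}{2500}
P(D|+) = P(+|D)P(D)/P(+) = \frac{23}{221}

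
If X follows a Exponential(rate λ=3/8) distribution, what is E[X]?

For X ~ Exponential(rate λ=3/8), the expected value is:
E[X] = \frac{8}{3}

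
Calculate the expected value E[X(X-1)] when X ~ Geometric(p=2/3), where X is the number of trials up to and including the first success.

E[X(X-1)] = E[X² - X] = E[X²] - E[X]
E[X] = \frac{3}{2}
E[X²] = Var(X) + (E[X])² = \frac{3}{4} + (\frac{3}{2})² = 3
E[X(X-1)] = 3 - \frac{3}{2} = \frac{3}{2}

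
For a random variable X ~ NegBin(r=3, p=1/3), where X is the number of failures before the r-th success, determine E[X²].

Using the identity E[X²] = Var(X) + (E[X])²:
E[X] = 6
Var(X) = 18
E[X²] = 18 + (6)²
= 54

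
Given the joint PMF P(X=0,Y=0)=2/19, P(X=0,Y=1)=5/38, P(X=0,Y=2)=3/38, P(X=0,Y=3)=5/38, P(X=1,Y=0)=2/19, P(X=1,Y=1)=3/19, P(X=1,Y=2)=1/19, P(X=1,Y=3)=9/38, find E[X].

First find marginal of X:
P(X=0) = 17/38
P(X=1) = 21/38
E[X] = 0 × 17/38 + 1 × 21/38 = 21/38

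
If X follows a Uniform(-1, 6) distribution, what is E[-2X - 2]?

For X ~ Uniform(-1, 6):
E[X] = \frac{5}{2}
E[-2X - 2] = -2 × E[X] - 2 = -7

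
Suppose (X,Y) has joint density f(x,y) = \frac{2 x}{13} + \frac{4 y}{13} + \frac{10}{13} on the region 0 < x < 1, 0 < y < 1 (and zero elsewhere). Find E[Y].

E[Y] = ∫_0^1 ∫_0^1 y × f(x,y) dx dy
= \frac{41}{78}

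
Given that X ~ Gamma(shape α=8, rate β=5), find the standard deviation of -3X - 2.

For X ~ Gamma(shape α=8, rate β=5):
Var(X) = \frac{8}{25}
SD(X) = √(Var(X)) = √(\frac{8}{25}) = \frac{2 \sqrt{2}}{5}
SD(-3X - 2) = |-3| × SD(X) = 3 × \frac{2 \sqrt{2}}{5} = \frac{6 \sqrt{2}}{5}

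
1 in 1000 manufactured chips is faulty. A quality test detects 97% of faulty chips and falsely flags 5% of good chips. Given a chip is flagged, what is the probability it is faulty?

Let D = the rare event, + = positive/flagged.
P(D) = 1/1000
P(+|D) = 97/100
P(+|D') = 5/100 = 1/20
P(+) = P(+|D)P(D) + P(+|D')P(D')
     = \frac{97}{100} × \frac{1}{1000} + \frac{1}{20} × \frac{999}{1000}
     = \frac{1273}{25000}
P(D|+) = P(+|D)P(D)/P(+) = \frac{97}{5092}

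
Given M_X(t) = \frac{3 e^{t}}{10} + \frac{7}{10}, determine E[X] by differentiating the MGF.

To find E[X], compute M^(1)(0):
M^(1)(t) = \frac{3 e^{t}}{10}
M^(1)(0) = \frac{3}{10}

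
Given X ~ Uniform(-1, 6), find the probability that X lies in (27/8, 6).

P(27/8 < X < 6) = ∫_{27/8}^{6} f(x) dx
where f(x) = \frac{1}{7}
= \frac{3}{8}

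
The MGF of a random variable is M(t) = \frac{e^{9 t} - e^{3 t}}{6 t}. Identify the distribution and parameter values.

The MGF M(t) = \frac{e^{9 t} - e^{3 t}}{6 t} is the standard form for the Uniform distribution.
Comparing with the known MGF formula identifies: Uniform(3, 9)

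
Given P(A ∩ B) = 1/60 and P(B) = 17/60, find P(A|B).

P(A|B) = P(A ∩ B) / P(B)
= (1/60) / (17/60)
= 1/17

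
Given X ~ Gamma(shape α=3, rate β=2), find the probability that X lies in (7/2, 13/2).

P(7/2 < X < 13/2) = ∫_{7/2}^{13/2} f(x) dx
where f(x) = 4 x^{2} e^{- 2 x}
= \frac{-197 + 65 e^{6}}{2 e^{13}}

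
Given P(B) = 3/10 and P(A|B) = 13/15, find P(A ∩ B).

By definition, P(A|B) = P(A ∩ B) / P(B)
So P(A ∩ B) = P(A|B) × P(B)
= 13/15 × 3/10
= 13/50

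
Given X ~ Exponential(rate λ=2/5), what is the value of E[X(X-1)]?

E[X(X-1)] = E[X² - X] = E[X²] - E[X]
E[X] = \frac{5}{2}
E[X²] = Var(X) + (E[X])² = \frac{25}{4} + (\frac{5}{2})² = \frac{25}{2}
E[X(X-1)] = \frac{25}{2} - \frac{5}{2} = 10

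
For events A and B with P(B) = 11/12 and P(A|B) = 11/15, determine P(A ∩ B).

By definition, P(A|B) = P(A ∩ B) / P(B)
So P(A ∩ B) = P(A|B) × P(B)
= 11/15 × 11/12
= 121/180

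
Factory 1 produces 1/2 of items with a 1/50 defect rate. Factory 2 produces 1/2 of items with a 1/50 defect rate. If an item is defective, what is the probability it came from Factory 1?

Using Bayes' theorem:
P(F1) = 1/2, P(D|F1) = 1/50
P(F2) = 1/2, P(D|F2) = 1/50
P(D) = P(D|F1)P(F1) + P(D|F2)P(F2)
     = \frac{1}{50}
P(F1|D) = P(D|F1)P(F1) / P(D)
= \frac{1}{2}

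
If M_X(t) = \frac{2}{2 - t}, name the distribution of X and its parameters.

The MGF M(t) = \frac{2}{2 - t} is the standard form for the Exponential distribution.
Comparing with the known MGF formula identifies: Exponential(rate λ=2)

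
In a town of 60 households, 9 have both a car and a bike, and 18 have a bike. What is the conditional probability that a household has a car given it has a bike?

P(A ∩ B) = 9/60 = 3/20
P(B) = 18/60 = 3/10
P(A|B) = P(A ∩ B) / P(B) = (3/20) / (3/10) = 1/2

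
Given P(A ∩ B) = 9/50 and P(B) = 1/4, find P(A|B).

P(A|B) = P(A ∩ B) / P(B)
= (9/50) / (1/4)
= 18/25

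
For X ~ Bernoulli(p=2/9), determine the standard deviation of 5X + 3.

For X ~ Bernoulli(p=2/9):
Var(X) = \frac{14}{81}
SD(X) = √(Var(X)) = √(\frac{14}{81}) = \frac{\sqrt{14}}{9}
SD(5X + 3) = |5| × SD(X) = 5 × \frac{\sqrt{14}}{9} = \frac{5 \sqrt{14}}{9}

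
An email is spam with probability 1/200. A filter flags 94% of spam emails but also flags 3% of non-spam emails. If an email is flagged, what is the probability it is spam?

Let D = the rare event, + = positive/flagged.
P(D) = 1/200
P(+|D) = 94/100 = 47/50
P(+|D') = 3/100
P(+) = P(+|D)P(D) + P(+|D')P(D')
     = \frac{47}{50} × \frac{1}{200} + \frac{3}{100} × \frac{199}{200}
     = \frac{691}{20000}
P(D|+) = P(+|D)P(D)/P(+) = \frac{94}{691}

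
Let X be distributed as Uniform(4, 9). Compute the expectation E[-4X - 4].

For X ~ Uniform(4, 9):
E[X] = \frac{13}{2}
E[-4X - 4] = -4 × E[X] - 4 = -30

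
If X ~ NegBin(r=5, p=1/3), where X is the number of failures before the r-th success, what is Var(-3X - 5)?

For X ~ NegBin(r=5, p=1/3), where X is the number of failures before the r-th success:
Var(X) = 30
Var(-3X - 5) = (-3)² × Var(X) = 9 × 30 = 270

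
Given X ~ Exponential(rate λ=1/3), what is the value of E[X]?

For X ~ Exponential(rate λ=1/3), the expected value is:
E[X] = 3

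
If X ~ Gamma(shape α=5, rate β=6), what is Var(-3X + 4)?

For X ~ Gamma(shape α=5, rate β=6):
Var(X) = \frac{5}{36}
Var(-3X + 4) = (-3)² × Var(X) = 9 × \frac{5}{36} = \frac{5}{4}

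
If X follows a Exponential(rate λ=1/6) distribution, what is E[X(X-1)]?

E[X(X-1)] = E[X² - X] = E[X²] - E[X]
E[X] = 6
E[X²] = Var(X) + (E[X])² = 36 + (6)² = 72
E[X(X-1)] = 72 - 6 = 66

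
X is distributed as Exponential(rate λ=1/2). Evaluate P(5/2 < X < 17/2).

P(5/2 < X < 17/2) = ∫_{5/2}^{17/2} f(x) dx
where f(x) = \frac{e^{- \frac{x}{2}}}{2}
= - \frac{1 - e^{3}}{e^{\frac{17}{4}}}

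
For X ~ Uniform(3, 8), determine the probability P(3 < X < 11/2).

P(3 < X < 11/2) = ∫_{3}^{11/2} f(x) dx
where f(x) = \frac{1}{5}
= \frac{1}{2}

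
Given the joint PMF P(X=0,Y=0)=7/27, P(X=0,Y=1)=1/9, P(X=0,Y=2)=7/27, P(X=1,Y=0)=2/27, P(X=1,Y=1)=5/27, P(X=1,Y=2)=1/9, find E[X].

First find marginal of X:
P(X=0) = 17/27
P(X=1) = 10/27
E[X] = 0 × 17/27 + 1 × 10/27 = 10/27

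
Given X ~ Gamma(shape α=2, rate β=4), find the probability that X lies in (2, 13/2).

P(2 < X < 13/2) = ∫_{2}^{13/2} f(x) dx
where f(x) = 16 x e^{- 4 x}
= \frac{9 \left(-3 + e^{18}\right)}{e^{26}}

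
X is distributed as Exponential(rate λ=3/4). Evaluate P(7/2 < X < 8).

P(7/2 < X < 8) = ∫_{7/2}^{8} f(x) dx
where f(x) = \frac{3 e^{- \frac{3 x}{4}}}{4}
= - \frac{1}{e^{6}} + e^{- \frac{21}{8}}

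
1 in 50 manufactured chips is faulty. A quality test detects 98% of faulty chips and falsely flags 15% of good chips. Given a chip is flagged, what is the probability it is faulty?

Let D = the rare event, + = positive/flagged.
P(D) = 1/50
P(+|D) = 98/100 = 49/50
P(+|D') = 15/100 = 3/20
P(+) = P(+|D)P(D) + P(+|D')P(D')
     = \frac{49}{50} × \frac{1}{50} + \frac{3}{20} × \frac{49}{50}
     = \frac{833}{5000}
P(D|+) = P(+|D)P(D)/P(+) = \frac{2}{17}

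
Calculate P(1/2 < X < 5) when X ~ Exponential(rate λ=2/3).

P(1/2 < X < 5) = ∫_{1/2}^{5} f(x) dx
where f(x) = \frac{2 e^{- \frac{2 x}{3}}}{3}
= - \frac{1 - e^{3}}{e^{\frac{10}{3}}}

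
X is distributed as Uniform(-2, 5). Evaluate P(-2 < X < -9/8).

P(-2 < X < -9/8) = ∫_{-2}^{-9/8} f(x) dx
where f(x) = \frac{1}{7}
= \frac{1}{8}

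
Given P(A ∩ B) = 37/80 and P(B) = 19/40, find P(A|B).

P(A|B) = P(A ∩ B) / P(B)
= (37/80) / (19/40)
= 37/38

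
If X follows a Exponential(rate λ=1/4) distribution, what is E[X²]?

Using the identity E[X²] = Var(X) + (E[X])²:
E[X] = 4
Var(X) = 16
E[X²] = 16 + (4)²
= 32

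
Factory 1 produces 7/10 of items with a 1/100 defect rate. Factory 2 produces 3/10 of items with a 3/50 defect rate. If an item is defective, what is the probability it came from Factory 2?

Using Bayes' theorem:
P(F1) = 7/10, P(D|F1) = 1/100
P(F2) = 3/10, P(D|F2) = 3/50
P(D) = P(D|F1)P(F1) + P(D|F2)P(F2)
     = \frac{1}{40}
P(F2|D) = P(D|F2)P(F2) / P(D)
= \frac{18}{25}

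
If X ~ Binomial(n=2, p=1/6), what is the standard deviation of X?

For X ~ Binomial(n=2, p=1/6):
Var(X) = \frac{5}{18}
SD(X) = √(Var(X)) = √(\frac{5}{18}) = \frac{\sqrt{10}}{6}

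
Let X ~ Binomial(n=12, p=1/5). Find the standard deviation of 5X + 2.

For X ~ Binomial(n=12, p=1/5):
Var(X) = \frac{48}{25}
SD(X) = √(Var(X)) = √(\frac{48}{25}) = \frac{4 \sqrt{3}}{5}
SD(5X + 2) = |5| × SD(X) = 5 × \frac{4 \sqrt{3}}{5} = 4 \sqrt{3}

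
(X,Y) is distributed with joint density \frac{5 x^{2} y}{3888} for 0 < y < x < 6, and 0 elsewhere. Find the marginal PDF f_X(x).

f_X(x) = ∫_0^x \frac{5 x^{2} y}{3888} dy = \frac{5 x^{4}}{7776}
for 0 < x < 6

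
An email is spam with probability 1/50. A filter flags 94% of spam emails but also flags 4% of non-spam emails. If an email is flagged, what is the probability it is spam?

Let D = the rare event, + = positive/flagged.
P(D) = 1/50
P(+|D) = 94/100 = 47/50
P(+|D') = 4/100 = 1/25
P(+) = P(+|D)P(D) + P(+|D')P(D')
     = \frac{47}{50} × \frac{1}{50} + \frac{1}{25} × \frac{49}{50}
     = \frac{29}{500}
P(D|+) = P(+|D)P(D)/P(+) = \frac{47}{145}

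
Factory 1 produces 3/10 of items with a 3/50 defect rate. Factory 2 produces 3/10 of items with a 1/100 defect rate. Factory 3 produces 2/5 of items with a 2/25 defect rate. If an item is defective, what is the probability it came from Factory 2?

Using Bayes' theorem:
P(F1) = 3/10, P(D|F1) = 3/50
P(F2) = 3/10, P(D|F2) = 1/100
P(F3) = 2/5, P(D|F3) = 2/25
P(D) = P(D|F1)P(F1) + P(D|F2)P(F2) + P(D|F3)P(F3)
     = \frac{53}{1000}
P(F2|D) = P(D|F2)P(F2) / P(D)
= \frac{3}{53}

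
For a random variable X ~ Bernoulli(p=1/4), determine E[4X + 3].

For X ~ Bernoulli(p=1/4):
E[X] = \frac{1}{4}
E[4X + 3] = 4 × E[X] + 3 = 4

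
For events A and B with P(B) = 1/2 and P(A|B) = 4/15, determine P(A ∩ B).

By definition, P(A|B) = P(A ∩ B) / P(B)
So P(A ∩ B) = P(A|B) × P(B)
= 4/15 × 1/2
= 2/15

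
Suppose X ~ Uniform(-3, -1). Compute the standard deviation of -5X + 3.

For X ~ Uniform(-3, -1):
Var(X) = \frac{1}{3}
SD(X) = √(Var(X)) = √(\frac{1}{3}) = \frac{\sqrt{3}}{3}
SD(-5X + 3) = |-5| × SD(X) = 5 × \frac{\sqrt{3}}{3} = \frac{5 \sqrt{3}}{3}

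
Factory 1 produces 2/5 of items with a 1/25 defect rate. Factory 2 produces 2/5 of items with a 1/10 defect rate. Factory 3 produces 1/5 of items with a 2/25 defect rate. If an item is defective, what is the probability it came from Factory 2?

Using Bayes' theorem:
P(F1) = 2/5, P(D|F1) = 1/25
P(F2) = 2/5, P(D|F2) = 1/10
P(F3) = 1/5, P(D|F3) = 2/25
P(D) = P(D|F1)P(F1) + P(D|F2)P(F2) + P(D|F3)P(F3)
     = \frac{9}{125}
P(F2|D) = P(D|F2)P(F2) / P(D)
= \frac{5}{9}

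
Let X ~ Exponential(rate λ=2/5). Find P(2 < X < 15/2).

P(2 < X < 15/2) = ∫_{2}^{15/2} f(x) dx
where f(x) = \frac{2 e^{- \frac{2 x}{5}}}{5}
= - \frac{1}{e^{3}} + e^{- \frac{4}{5}}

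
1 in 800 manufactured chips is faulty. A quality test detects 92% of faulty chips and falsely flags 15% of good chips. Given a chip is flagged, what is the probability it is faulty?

Let D = the rare event, + = positive/flagged.
P(D) = 1/800
P(+|D) = 92/100 = 23/25
P(+|D') = 15/100 = 3/20
P(+) = P(+|D)P(D) + P(+|D')P(D')
     = \frac{23}{25} × \frac{1}{800} + \frac{3}{20} × \frac{799}{800}
     = \frac{12077}{80000}
P(D|+) = P(+|D)P(D)/P(+) = \frac{92}{12077}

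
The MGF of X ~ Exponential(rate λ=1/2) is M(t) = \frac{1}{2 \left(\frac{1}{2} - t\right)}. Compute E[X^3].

To find E[X^3], compute M^(3)(0):
M^(1)(t) = \frac{1}{2 \left(\frac{1}{2} - t\right)^{2}}
M^(2)(t) = \frac{1}{\left(\frac{1}{2} - t\right)^{3}}
M^(3)(t) = \frac{3}{\left(\frac{1}{2} - t\right)^{4}}
M^(3)(0) = 48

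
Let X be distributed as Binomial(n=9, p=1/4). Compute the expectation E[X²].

Using the identity E[X²] = Var(X) + (E[X])²:
E[X] = \frac{9}{4}
Var(X) = \frac{27}{16}
E[X²] = \frac{27}{16} + (\frac{9}{4})²
= \frac{27}{4}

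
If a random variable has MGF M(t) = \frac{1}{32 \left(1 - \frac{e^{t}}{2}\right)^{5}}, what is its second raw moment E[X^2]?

To find E[X^2], compute M^(2)(0):
M^(1)(t) = \frac{5 e^{t}}{64 \left(1 - \frac{e^{t}}{2}\right)^{6}}
M^(2)(t) = \frac{5 e^{t}}{64 \left(1 - \frac{e^{t}}{2}\right)^{6}} + \frac{15 e^{2 t}}{64 \left(1 - \frac{e^{t}}{2}\right)^{7}}
M^(2)(0) = 35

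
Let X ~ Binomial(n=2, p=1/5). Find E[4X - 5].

For X ~ Binomial(n=2, p=1/5):
E[X] = \frac{2}{5}
E[4X - 5] = 4 × E[X] - 5 = - \frac{17}{5}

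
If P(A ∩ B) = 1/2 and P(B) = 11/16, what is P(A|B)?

P(A|B) = P(A ∩ B) / P(B)
= (1/2) / (11/16)
= 8/11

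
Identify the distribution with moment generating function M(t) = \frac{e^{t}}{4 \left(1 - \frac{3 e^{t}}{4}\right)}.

The MGF M(t) = \frac{e^{t}}{4 \left(1 - \frac{3 e^{t}}{4}\right)} is the standard form for the Geometric distribution.
Comparing with the known MGF formula identifies: Geometric(p=1/4), X = trial number of first success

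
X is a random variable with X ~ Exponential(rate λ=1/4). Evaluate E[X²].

Using the identity E[X²] = Var(X) + (E[X])²:
E[X] = 4
Var(X) = 16
E[X²] = 16 + (4)²
= 32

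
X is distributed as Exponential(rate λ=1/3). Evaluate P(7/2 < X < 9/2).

P(7/2 < X < 9/2) = ∫_{7/2}^{9/2} f(x) dx
where f(x) = \frac{e^{- \frac{x}{3}}}{3}
= - \frac{1}{e^{\frac{3}{2}}} + e^{- \frac{7}{6}}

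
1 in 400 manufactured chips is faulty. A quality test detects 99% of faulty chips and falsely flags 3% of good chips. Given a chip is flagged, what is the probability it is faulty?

Let D = the rare event, + = positive/flagged.
P(D) = 1/400
P(+|D) = 99/100
P(+|D') = 3/100
P(+) = P(+|D)P(D) + P(+|D')P(D')
     = \frac{99}{100} × \frac{1}{400} + \frac{3}{100} × \frac{399}{400}
     = \frac{81}{2500}
P(D|+) = P(+|D)P(D)/P(+) = \frac{11}{144}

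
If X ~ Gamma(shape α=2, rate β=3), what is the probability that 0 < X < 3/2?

P(0 < X < 3/2) = ∫_{0}^{3/2} f(x) dx
where f(x) = 9 x e^{- 3 x}
= 1 - \frac{11}{2 e^{\frac{9}{2}}}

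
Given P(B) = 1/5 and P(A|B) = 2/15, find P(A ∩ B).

By definition, P(A|B) = P(A ∩ B) / P(B)
So P(A ∩ B) = P(A|B) × P(B)
= 2/15 × 1/5
= 2/75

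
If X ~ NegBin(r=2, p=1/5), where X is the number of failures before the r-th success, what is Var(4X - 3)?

For X ~ NegBin(r=2, p=1/5), where X is the number of failures before the r-th success:
Var(X) = 40
Var(4X - 3) = (4)² × Var(X) = 16 × 40 = 640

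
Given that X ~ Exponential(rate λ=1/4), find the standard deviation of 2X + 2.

For X ~ Exponential(rate λ=1/4):
Var(X) = 16
SD(X) = √(Var(X)) = √(16) = 4
SD(2X + 2) = |2| × SD(X) = 2 × 4 = 8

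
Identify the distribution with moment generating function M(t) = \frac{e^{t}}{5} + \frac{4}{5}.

The MGF M(t) = \frac{e^{t}}{5} + \frac{4}{5} is the standard form for the Bernoulli distribution.
Comparing with the known MGF formula identifies: Bernoulli(p=1/5)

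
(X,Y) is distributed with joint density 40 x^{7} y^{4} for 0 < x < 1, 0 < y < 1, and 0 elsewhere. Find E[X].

E[X] = ∫_0^1 ∫_0^1 x × f(x,y) dy dx
= ∫_0^1 ∫_0^1 x × (40 x^{7} y^{4}) dy dx
= \frac{8}{9}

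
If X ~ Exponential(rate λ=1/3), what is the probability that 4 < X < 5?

P(4 < X < 5) = ∫_{4}^{5} f(x) dx
where f(x) = \frac{e^{- \frac{x}{3}}}{3}
= - \frac{1 - e^{\frac{1}{3}}}{e^{\frac{5}{3}}}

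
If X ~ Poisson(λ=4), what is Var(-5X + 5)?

For X ~ Poisson(λ=4):
Var(X) = 4
Var(-5X + 5) = (-5)² × Var(X) = 25 × 4 = 100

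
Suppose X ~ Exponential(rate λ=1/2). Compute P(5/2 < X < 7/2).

P(5/2 < X < 7/2) = ∫_{5/2}^{7/2} f(x) dx
where f(x) = \frac{e^{- \frac{x}{2}}}{2}
= - \frac{1 - e^{\frac{1}{2}}}{e^{\frac{7}{4}}}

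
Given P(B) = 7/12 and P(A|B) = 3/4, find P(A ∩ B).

By definition, P(A|B) = P(A ∩ B) / P(B)
So P(A ∩ B) = P(A|B) × P(B)
= 3/4 × 7/12
= 7/16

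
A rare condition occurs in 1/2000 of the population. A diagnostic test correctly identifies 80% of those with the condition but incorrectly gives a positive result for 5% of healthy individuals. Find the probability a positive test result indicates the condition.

Let D = the rare event, + = positive/flagged.
P(D) = 1/2000
P(+|D) = 80/100 = 4/5
P(+|D') = 5/100 = 1/20
P(+) = P(+|D)P(D) + P(+|D')P(D')
     = \frac{4}{5} × \frac{1}{2000} + \frac{1}{20} × \frac{1999}{2000}
     = \frac{403}{8000}
P(D|+) = P(+|D)P(D)/P(+) = \frac{16}{2015}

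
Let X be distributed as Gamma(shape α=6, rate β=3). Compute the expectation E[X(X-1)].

E[X(X-1)] = E[X² - X] = E[X²] - E[X]
E[X] = 2
E[X²] = Var(X) + (E[X])² = \frac{2}{3} + (2)² = \frac{14}{3}
E[X(X-1)] = \frac{14}{3} - 2 = \frac{8}{3}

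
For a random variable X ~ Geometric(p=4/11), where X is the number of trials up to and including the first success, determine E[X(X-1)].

E[X(X-1)] = E[X² - X] = E[X²] - E[X]
E[X] = \frac{11}{4}
E[X²] = Var(X) + (E[X])² = \frac{77}{16} + (\frac{11}{4})² = \frac{99}{8}
E[X(X-1)] = \frac{99}{8} - \frac{11}{4} = \frac{77}{8}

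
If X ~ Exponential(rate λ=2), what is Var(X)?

For X ~ Exponential(rate λ=2):
Var(X) = \frac{1}{4}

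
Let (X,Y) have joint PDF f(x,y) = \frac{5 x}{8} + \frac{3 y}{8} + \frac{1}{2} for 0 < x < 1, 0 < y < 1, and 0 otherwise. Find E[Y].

E[Y] = ∫_0^1 ∫_0^1 y × f(x,y) dx dy
= \frac{17}{32}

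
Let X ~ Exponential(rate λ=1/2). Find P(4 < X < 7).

P(4 < X < 7) = ∫_{4}^{7} f(x) dx
where f(x) = \frac{e^{- \frac{x}{2}}}{2}
= - \frac{1}{e^{\frac{7}{2}}} + e^{-2}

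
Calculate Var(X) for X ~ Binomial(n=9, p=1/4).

For X ~ Binomial(n=9, p=1/4):
Var(X) = \frac{27}{16}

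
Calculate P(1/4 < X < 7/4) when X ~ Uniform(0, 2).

P(1/4 < X < 7/4) = ∫_{1/4}^{7/4} f(x) dx
where f(x) = \frac{1}{2}
= \frac{3}{4}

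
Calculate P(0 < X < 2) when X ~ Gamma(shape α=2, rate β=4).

P(0 < X < 2) = ∫_{0}^{2} f(x) dx
where f(x) = 16 x e^{- 4 x}
= 1 - \frac{9}{e^{8}}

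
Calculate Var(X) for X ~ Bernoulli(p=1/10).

For X ~ Bernoulli(p=1/10):
Var(X) = \frac{9}{100}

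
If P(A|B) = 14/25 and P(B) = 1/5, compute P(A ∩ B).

By definition, P(A|B) = P(A ∩ B) / P(B)
So P(A ∩ B) = P(A|B) × P(B)
= 14/25 × 1/5
= 14/125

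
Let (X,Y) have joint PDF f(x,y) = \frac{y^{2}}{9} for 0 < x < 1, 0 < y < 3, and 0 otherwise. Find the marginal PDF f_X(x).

f_X(x) = ∫_0^3 f(x,y) dy
= ∫_0^3 \frac{y^{2}}{9} dy
= 1 for 0 < x < 1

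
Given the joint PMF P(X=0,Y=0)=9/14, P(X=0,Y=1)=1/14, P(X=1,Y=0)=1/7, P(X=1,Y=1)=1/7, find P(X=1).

P(X=1) = P(X=1,Y=0) + P(X=1,Y=1)
= 1/7 + 1/7
= 2/7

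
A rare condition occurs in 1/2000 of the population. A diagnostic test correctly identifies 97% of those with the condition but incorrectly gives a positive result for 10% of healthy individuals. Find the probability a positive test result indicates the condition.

Let D = the rare event, + = positive/flagged.
P(D) = 1/2000
P(+|D) = 97/100
P(+|D') = 10/100 = 1/10
P(+) = P(+|D)P(D) + P(+|D')P(D')
     = \frac{97}{100} × \frac{1}{2000} + \frac{1}{10} × \frac{1999}{2000}
     = \frac{20087}{200000}
P(D|+) = P(+|D)P(D)/P(+) = \frac{97}{20087}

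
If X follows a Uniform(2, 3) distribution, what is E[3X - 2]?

For X ~ Uniform(2, 3):
E[X] = \frac{5}{2}
E[3X - 2] = 3 × E[X] - 2 = \frac{11}{2}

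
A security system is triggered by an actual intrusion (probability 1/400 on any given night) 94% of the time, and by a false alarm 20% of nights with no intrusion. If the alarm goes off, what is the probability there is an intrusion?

Let D = the rare event, + = positive/flagged.
P(D) = 1/400
P(+|D) = 94/100 = 47/50
P(+|D') = 20/100 = 1/5
P(+) = P(+|D)P(D) + P(+|D')P(D')
     = \frac{47}{50} × \frac{1}{400} + \frac{1}{5} × \frac{399}{400}
     = \frac{4037}{20000}
P(D|+) = P(+|D)P(D)/P(+) = \frac{47}{4037}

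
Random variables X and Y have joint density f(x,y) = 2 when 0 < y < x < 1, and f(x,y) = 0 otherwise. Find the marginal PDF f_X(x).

f_X(x) = ∫_0^x 2 dy = 2 x
for 0 < x < 1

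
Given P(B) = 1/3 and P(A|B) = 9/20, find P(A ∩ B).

By definition, P(A|B) = P(A ∩ B) / P(B)
So P(A ∩ B) = P(A|B) × P(B)
= 9/20 × 1/3
= 3/20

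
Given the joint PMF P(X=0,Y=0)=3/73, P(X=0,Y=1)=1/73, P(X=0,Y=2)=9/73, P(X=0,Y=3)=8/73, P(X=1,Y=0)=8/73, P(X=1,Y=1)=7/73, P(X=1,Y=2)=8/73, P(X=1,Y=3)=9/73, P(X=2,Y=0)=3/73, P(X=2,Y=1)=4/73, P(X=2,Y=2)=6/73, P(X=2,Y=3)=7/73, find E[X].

First find marginal of X:
P(X=0) = 21/73
P(X=1) = 32/73
P(X=2) = 20/73
E[X] = 0 × 21/73 + 1 × 32/73 + 2 × 20/73 = 72/73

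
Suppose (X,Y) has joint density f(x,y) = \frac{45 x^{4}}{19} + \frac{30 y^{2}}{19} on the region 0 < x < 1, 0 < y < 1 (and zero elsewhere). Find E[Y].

E[Y] = ∫_0^1 ∫_0^1 y × f(x,y) dx dy
= \frac{12}{19}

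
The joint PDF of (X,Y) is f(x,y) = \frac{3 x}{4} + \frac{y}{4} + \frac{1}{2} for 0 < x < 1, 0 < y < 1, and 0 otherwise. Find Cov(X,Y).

E[XY] = ∫∫ xy × f(x,y) dx dy = \frac{7}{24}
E[X] = \frac{9}{16}
E[Y] = \frac{25}{48}
Cov(X,Y) = E[XY] - E[X]E[Y] = - \frac{1}{768}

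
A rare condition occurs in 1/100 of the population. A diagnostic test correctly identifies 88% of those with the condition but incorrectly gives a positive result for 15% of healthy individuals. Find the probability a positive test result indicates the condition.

Let D = the rare event, + = positive/flagged.
P(D) = 1/100
P(+|D) = 88/100 = 22/25
P(+|D') = 15/100 = 3/20
P(+) = P(+|D)P(D) + P(+|D')P(D')
     = \frac{22}{25} × \frac{1}{100} + \frac{3}{20} × \frac{99}{100}
     = \frac{1573}{10000}
P(D|+) = P(+|D)P(D)/P(+) = \frac{8}{143}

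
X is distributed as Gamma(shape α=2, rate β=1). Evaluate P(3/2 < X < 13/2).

P(3/2 < X < 13/2) = ∫_{3/2}^{13/2} f(x) dx
where f(x) = x e^{- x}
= \frac{5 \left(-3 + e^{5}\right)}{2 e^{\frac{13}{2}}}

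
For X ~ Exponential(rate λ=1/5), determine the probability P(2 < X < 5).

P(2 < X < 5) = ∫_{2}^{5} f(x) dx
where f(x) = \frac{e^{- \frac{x}{5}}}{5}
= - \frac{1}{e} + e^{- \frac{2}{5}}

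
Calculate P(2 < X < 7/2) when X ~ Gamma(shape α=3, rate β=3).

P(2 < X < 7/2) = ∫_{2}^{7/2} f(x) dx
where f(x) = \frac{27 x^{2} e^{- 3 x}}{2}
= - \frac{533}{8 e^{\frac{21}{2}}} + \frac{25}{e^{6}}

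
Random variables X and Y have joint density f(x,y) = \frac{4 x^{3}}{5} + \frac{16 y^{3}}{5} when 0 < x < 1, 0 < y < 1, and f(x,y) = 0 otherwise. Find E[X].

E[X] = ∫_0^1 ∫_0^1 x × f(x,y) dy dx
= ∫_0^1 ∫_0^1 x × (\frac{4 x^{3}}{5} + \frac{16 y^{3}}{5}) dy dx
= \frac{14}{25}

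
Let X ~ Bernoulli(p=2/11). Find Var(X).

For X ~ Bernoulli(p=2/11):
Var(X) = \frac{18}{121}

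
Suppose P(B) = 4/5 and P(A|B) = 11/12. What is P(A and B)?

By definition, P(A|B) = P(A ∩ B) / P(B)
So P(A ∩ B) = P(A|B) × P(B)
= 11/12 × 4/5
= 11/15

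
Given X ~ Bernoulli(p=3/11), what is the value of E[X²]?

Using the identity E[X²] = Var(X) + (E[X])²:
E[X] = \frac{3}{11}
Var(X) = \frac{24}{121}
E[X²] = \frac{24}{121} + (\frac{3}{11})²
= \frac{3}{11}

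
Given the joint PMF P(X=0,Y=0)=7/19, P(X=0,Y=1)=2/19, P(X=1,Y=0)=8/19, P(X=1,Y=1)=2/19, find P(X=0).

P(X=0) = P(X=0,Y=0) + P(X=0,Y=1)
= 7/19 + 2/19
= 9/19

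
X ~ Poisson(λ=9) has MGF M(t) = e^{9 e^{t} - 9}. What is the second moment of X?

To find E[X^2], compute M^(2)(0):
M^(1)(t) = 9 e^{t} e^{9 e^{t} - 9}
M^(2)(t) = 81 e^{2 t} e^{9 e^{t} - 9} + 9 e^{t} e^{9 e^{t} - 9}
M^(2)(0) = 90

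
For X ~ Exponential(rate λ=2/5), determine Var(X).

For X ~ Exponential(rate λ=2/5):
Var(X) = \frac{25}{4}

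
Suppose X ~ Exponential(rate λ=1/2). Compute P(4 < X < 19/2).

P(4 < X < 19/2) = ∫_{4}^{19/2} f(x) dx
where f(x) = \frac{e^{- \frac{x}{2}}}{2}
= - \frac{1}{e^{\frac{19}{4}}} + e^{-2}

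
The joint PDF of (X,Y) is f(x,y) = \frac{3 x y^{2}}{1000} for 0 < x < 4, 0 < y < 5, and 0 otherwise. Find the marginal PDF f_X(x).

f_X(x) = ∫_0^5 f(x,y) dy
= ∫_0^5 \frac{3 x y^{2}}{1000} dy
= \frac{x}{8} for 0 < x < 4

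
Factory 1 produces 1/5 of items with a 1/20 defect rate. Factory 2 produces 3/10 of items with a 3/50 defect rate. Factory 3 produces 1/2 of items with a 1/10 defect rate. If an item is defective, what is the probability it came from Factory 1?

Using Bayes' theorem:
P(F1) = 1/5, P(D|F1) = 1/20
P(F2) = 3/10, P(D|F2) = 3/50
P(F3) = 1/2, P(D|F3) = 1/10
P(D) = P(D|F1)P(F1) + P(D|F2)P(F2) + P(D|F3)P(F3)
     = \frac{39}{500}
P(F1|D) = P(D|F1)P(F1) / P(D)
= \frac{5}{39}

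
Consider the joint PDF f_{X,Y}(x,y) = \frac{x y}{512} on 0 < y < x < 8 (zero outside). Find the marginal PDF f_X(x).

f_X(x) = ∫_0^x \frac{x y}{512} dy = \frac{x^{3}}{1024}
for 0 < x < 8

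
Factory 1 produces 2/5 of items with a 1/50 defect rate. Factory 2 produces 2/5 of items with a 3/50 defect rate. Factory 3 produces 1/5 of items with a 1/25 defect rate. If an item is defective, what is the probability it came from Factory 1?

Using Bayes' theorem:
P(F1) = 2/5, P(D|F1) = 1/50
P(F2) = 2/5, P(D|F2) = 3/50
P(F3) = 1/5, P(D|F3) = 1/25
P(D) = P(D|F1)P(F1) + P(D|F2)P(F2) + P(D|F3)P(F3)
     = \frac{1}{25}
P(F1|D) = P(D|F1)P(F1) / P(D)
= \frac{1}{5}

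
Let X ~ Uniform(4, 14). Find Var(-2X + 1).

For X ~ Uniform(4, 14):
Var(X) = \frac{25}{3}
Var(-2X + 1) = (-2)² × Var(X) = 4 × \frac{25}{3} = \frac{100}{3}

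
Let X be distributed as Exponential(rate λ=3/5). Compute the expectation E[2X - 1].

For X ~ Exponential(rate λ=3/5):
E[X] = \frac{5}{3}
E[2X - 1] = 2 × E[X] - 1 = \frac{7}{3}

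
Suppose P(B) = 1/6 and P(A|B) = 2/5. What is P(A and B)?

By definition, P(A|B) = P(A ∩ B) / P(B)
So P(A ∩ B) = P(A|B) × P(B)
= 2/5 × 1/6
= 1/15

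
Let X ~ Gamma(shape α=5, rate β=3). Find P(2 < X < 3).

P(2 < X < 3) = ∫_{2}^{3} f(x) dx
where f(x) = \frac{81 x^{4} e^{- 3 x}}{8}
= \frac{-3563 + 920 e^{3}}{8 e^{9}}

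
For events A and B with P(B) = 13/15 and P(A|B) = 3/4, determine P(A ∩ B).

By definition, P(A|B) = P(A ∩ B) / P(B)
So P(A ∩ B) = P(A|B) × P(B)
= 3/4 × 13/15
= 13/20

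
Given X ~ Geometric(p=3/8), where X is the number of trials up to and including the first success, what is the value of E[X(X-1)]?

E[X(X-1)] = E[X² - X] = E[X²] - E[X]
E[X] = \frac{8}{3}
E[X²] = Var(X) + (E[X])² = \frac{40}{9} + (\frac{8}{3})² = \frac{104}{9}
E[X(X-1)] = \frac{104}{9} - \frac{8}{3} = \frac{80}{9}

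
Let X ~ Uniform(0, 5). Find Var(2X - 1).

For X ~ Uniform(0, 5):
Var(X) = \frac{25}{12}
Var(2X - 1) = (2)² × Var(X) = 4 × \frac{25}{12} = \frac{25}{3}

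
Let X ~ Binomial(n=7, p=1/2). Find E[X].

For X ~ Binomial(n=7, p=1/2), the expected value is:
E[X] = \frac{7}{2}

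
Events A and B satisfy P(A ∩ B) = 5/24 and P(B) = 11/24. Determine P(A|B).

P(A|B) = P(A ∩ B) / P(B)
= (5/24) / (11/24)
= 5/11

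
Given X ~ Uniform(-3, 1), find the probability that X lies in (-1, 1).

P(-1 < X < 1) = ∫_{-1}^{1} f(x) dx
where f(x) = \frac{1}{4}
= \frac{1}{2}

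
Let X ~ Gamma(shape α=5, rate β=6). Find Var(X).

For X ~ Gamma(shape α=5, rate β=6):
Var(X) = \frac{5}{36}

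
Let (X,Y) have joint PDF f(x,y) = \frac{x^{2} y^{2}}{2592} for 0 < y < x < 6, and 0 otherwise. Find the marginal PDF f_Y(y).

f_Y(y) = ∫_y^6 \frac{x^{2} y^{2}}{2592} dx = \frac{y^{2} \left(216 - y^{3}\right)}{7776}
for 0 < y < 6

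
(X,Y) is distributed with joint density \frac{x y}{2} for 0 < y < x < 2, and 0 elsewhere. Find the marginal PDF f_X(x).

f_X(x) = ∫_0^x \frac{x y}{2} dy = \frac{x^{3}}{4}
for 0 < x < 2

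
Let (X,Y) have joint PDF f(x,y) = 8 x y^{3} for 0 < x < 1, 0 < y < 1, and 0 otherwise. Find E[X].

E[X] = ∫_0^1 ∫_0^1 x × f(x,y) dy dx
= ∫_0^1 ∫_0^1 x × (8 x y^{3}) dy dx
= \frac{2}{3}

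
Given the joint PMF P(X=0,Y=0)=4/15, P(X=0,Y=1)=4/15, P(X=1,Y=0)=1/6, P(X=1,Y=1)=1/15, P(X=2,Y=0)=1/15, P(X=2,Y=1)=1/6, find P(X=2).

P(X=2) = P(X=2,Y=0) + P(X=2,Y=1)
= 1/15 + 1/6
= 7/30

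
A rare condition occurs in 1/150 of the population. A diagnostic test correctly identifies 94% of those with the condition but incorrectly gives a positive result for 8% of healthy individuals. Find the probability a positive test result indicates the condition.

Let D = the rare event, + = positive/flagged.
P(D) = 1/150
P(+|D) = 94/100 = 47/50
P(+|D') = 8/100 = 2/25
P(+) = P(+|D)P(D) + P(+|D')P(D')
     = \frac{47}{50} × \frac{1}{150} + \frac{2}{25} × \frac{149}{150}
     = \frac{643}{7500}
P(D|+) = P(+|D)P(D)/P(+) = \frac{47}{643}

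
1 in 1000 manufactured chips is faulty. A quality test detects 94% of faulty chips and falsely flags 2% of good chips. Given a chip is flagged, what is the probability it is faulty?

Let D = the rare event, + = positive/flagged.
P(D) = 1/1000
P(+|D) = 94/100 = 47/50
P(+|D') = 2/100 = 1/50
P(+) = P(+|D)P(D) + P(+|D')P(D')
     = \frac{47}{50} × \frac{1}{1000} + \frac{1}{50} × \frac{999}{1000}
     = \frac{523}{25000}
P(D|+) = P(+|D)P(D)/P(+) = \frac{47}{1046}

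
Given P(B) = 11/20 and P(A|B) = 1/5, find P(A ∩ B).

By definition, P(A|B) = P(A ∩ B) / P(B)
So P(A ∩ B) = P(A|B) × P(B)
= 1/5 × 11/20
= 11/100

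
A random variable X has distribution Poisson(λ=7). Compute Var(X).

For X ~ Poisson(λ=7):
Var(X) = 7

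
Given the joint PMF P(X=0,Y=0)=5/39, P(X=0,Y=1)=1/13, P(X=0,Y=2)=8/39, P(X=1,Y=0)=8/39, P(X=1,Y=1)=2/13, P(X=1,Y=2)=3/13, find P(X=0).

P(X=0) = P(X=0,Y=0) + P(X=0,Y=1) + P(X=0,Y=2)
= 5/39 + 1/13 + 8/39
= 16/39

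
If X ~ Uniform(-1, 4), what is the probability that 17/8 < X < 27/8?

P(17/8 < X < 27/8) = ∫_{17/8}^{27/8} f(x) dx
where f(x) = \frac{1}{5}
= \frac{1}{4}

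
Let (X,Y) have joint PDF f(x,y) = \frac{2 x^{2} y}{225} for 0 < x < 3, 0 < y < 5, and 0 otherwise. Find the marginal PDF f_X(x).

f_X(x) = ∫_0^5 f(x,y) dy
= ∫_0^5 \frac{2 x^{2} y}{225} dy
= \frac{x^{2}}{9} for 0 < x < 3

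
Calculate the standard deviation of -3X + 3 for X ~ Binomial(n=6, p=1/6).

For X ~ Binomial(n=6, p=1/6):
Var(X) = \frac{5}{6}
SD(X) = √(Var(X)) = √(\frac{5}{6}) = \frac{\sqrt{30}}{6}
SD(-3X + 3) = |-3| × SD(X) = 3 × \frac{\sqrt{30}}{6} = \frac{\sqrt{30}}{2}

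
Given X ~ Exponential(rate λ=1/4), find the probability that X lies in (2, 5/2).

P(2 < X < 5/2) = ∫_{2}^{5/2} f(x) dx
where f(x) = \frac{e^{- \frac{x}{4}}}{4}
= - \frac{1}{e^{\frac{5}{8}}} + e^{- \frac{1}{2}}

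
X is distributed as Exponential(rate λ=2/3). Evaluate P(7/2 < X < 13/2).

P(7/2 < X < 13/2) = ∫_{7/2}^{13/2} f(x) dx
where f(x) = \frac{2 e^{- \frac{2 x}{3}}}{3}
= - \frac{1 - e^{2}}{e^{\frac{13}{3}}}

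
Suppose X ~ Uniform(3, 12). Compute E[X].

For X ~ Uniform(3, 12), the expected value is:
E[X] = \frac{15}{2}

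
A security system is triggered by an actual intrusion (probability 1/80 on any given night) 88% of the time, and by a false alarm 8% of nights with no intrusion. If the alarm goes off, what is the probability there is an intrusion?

Let D = the rare event, + = positive/flagged.
P(D) = 1/80
P(+|D) = 88/100 = 22/25
P(+|D') = 8/100 = 2/25
P(+) = P(+|D)P(D) + P(+|D')P(D')
     = \frac{22}{25} × \frac{1}{80} + \frac{2}{25} × \frac{79}{80}
     = \frac{9}{100}
P(D|+) = P(+|D)P(D)/P(+) = \frac{11}{90}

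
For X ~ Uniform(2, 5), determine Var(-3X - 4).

For X ~ Uniform(2, 5):
Var(X) = \frac{3}{4}
Var(-3X - 4) = (-3)² × Var(X) = 9 × \frac{3}{4} = \frac{27}{4}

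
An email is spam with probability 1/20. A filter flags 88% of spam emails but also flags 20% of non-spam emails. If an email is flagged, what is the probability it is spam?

Let D = the rare event, + = positive/flagged.
P(D) = 1/20
P(+|D) = 88/100 = 22/25
P(+|D') = 20/100 = 1/5
P(+) = P(+|D)P(D) + P(+|D')P(D')
     = \frac{22}{25} × \frac{1}{20} + \frac{1}{5} × \frac{19}{20}
     = \frac{117}{500}
P(D|+) = P(+|D)P(D)/P(+) = \frac{22}{117}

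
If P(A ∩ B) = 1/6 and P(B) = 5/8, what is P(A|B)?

P(A|B) = P(A ∩ B) / P(B)
= (1/6) / (5/8)
= 4/15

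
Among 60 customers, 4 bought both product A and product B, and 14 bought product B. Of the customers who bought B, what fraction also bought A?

P(A ∩ B) = 4/60 = 1/15
P(B) = 14/60 = 7/30
P(A|B) = P(A ∩ B) / P(B) = (1/15) / (7/30) = 2/7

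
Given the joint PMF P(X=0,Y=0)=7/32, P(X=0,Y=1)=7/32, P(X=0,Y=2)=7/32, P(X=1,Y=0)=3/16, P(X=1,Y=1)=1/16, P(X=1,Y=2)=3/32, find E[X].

First find marginal of X:
P(X=0) = 21/32
P(X=1) = 11/32
E[X] = 0 × 21/32 + 1 × 11/32 = 11/32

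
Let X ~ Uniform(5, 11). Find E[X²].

Using the identity E[X²] = Var(X) + (E[X])²:
E[X] = 8
Var(X) = 3
E[X²] = 3 + (8)²
= 67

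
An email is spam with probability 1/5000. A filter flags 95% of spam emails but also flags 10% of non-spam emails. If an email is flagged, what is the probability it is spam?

Let D = the rare event, + = positive/flagged.
P(D) = 1/5000
P(+|D) = 95/100 = 19/20
P(+|D') = 10/100 = 1/10
P(+) = P(+|D)P(D) + P(+|D')P(D')
     = \frac{19}{20} × \frac{1}{5000} + \frac{1}{10} × \frac{4999}{5000}
     = \frac{10017}{100000}
P(D|+) = P(+|D)P(D)/P(+) = \frac{19}{10017}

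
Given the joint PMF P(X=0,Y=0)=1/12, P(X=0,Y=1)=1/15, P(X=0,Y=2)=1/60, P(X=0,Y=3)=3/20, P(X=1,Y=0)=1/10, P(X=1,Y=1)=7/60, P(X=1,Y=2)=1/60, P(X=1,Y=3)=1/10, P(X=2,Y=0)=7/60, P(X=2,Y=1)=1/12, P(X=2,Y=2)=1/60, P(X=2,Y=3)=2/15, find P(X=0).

P(X=0) = P(X=0,Y=0) + P(X=0,Y=1) + P(X=0,Y=2) + P(X=0,Y=3)
= 1/12 + 1/15 + 1/60 + 3/20
= 19/60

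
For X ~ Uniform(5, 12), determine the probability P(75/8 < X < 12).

P(75/8 < X < 12) = ∫_{75/8}^{12} f(x) dx
where f(x) = \frac{1}{7}
= \frac{3}{8}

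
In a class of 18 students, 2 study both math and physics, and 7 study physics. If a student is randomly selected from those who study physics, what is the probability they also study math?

P(A ∩ B) = 2/18 = 1/9
P(B) = 7/18
P(A|B) = P(A ∩ B) / P(B) = (1/9) / (7/18) = 2/7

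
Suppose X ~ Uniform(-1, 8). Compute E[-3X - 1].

For X ~ Uniform(-1, 8):
E[X] = \frac{7}{2}
E[-3X - 1] = -3 × E[X] - 1 = - \frac{23}{2}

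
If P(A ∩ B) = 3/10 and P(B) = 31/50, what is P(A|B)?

P(A|B) = P(A ∩ B) / P(B)
= (3/10) / (31/50)
= 15/31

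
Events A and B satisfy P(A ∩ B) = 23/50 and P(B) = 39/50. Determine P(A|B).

P(A|B) = P(A ∩ B) / P(B)
= (23/50) / (39/50)
= 23/39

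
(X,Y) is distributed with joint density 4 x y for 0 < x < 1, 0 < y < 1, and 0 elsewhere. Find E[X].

f_X(x) = ∫_0^1 4 x y dy = 2 x
E[X] = ∫_0^1 x × (2 x) dx = \frac{2}{3}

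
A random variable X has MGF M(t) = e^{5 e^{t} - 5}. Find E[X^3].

To find E[X^3], compute M^(3)(0):
M^(1)(t) = 5 e^{t} e^{5 e^{t} - 5}
M^(2)(t) = 25 e^{2 t} e^{5 e^{t} - 5} + 5 e^{t} e^{5 e^{t} - 5}
M^(3)(t) = 125 e^{3 t} e^{5 e^{t} - 5} + 75 e^{2 t} e^{5 e^{t} - 5} + 5 e^{t} e^{5 e^{t} - 5}
M^(3)(0) = 205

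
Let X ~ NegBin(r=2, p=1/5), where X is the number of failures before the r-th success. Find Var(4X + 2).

For X ~ NegBin(r=2, p=1/5), where X is the number of failures before the r-th success:
Var(X) = 40
Var(4X + 2) = (4)² × Var(X) = 16 × 40 = 640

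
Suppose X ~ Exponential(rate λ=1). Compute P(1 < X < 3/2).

P(1 < X < 3/2) = ∫_{1}^{3/2} f(x) dx
where f(x) = e^{- x}
= - \frac{1}{e^{\frac{3}{2}}} + e^{-1}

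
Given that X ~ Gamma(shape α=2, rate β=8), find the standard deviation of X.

For X ~ Gamma(shape α=2, rate β=8):
Var(X) = \frac{1}{32}
SD(X) = √(Var(X)) = √(\frac{1}{32}) = \frac{\sqrt{2}}{8}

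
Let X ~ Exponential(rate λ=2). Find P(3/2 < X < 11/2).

P(3/2 < X < 11/2) = ∫_{3/2}^{11/2} f(x) dx
where f(x) = 2 e^{- 2 x}
= - \frac{1 - e^{8}}{e^{11}}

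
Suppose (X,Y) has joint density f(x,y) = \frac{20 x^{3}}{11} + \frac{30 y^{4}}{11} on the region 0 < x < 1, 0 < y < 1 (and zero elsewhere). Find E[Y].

E[Y] = ∫_0^1 ∫_0^1 y × f(x,y) dx dy
= \frac{15}{22}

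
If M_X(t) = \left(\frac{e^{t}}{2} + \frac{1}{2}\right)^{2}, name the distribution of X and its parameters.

The MGF M(t) = \left(\frac{e^{t}}{2} + \frac{1}{2}\right)^{2} is the standard form for the Binomial distribution.
Comparing with the known MGF formula identifies: Binomial(n=2, p=1/2)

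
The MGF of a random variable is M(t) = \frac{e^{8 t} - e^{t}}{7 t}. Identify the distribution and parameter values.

The MGF M(t) = \frac{e^{8 t} - e^{t}}{7 t} is the standard form for the Uniform distribution.
Comparing with the known MGF formula identifies: Uniform(1, 8)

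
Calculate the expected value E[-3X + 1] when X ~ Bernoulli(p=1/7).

For X ~ Bernoulli(p=1/7):
E[X] = \frac{1}{7}
E[-3X + 1] = -3 × E[X] + 1 = \frac{4}{7}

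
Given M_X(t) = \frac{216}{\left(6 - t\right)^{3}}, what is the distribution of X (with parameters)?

The MGF M(t) = \frac{216}{\left(6 - t\right)^{3}} is the standard form for the Gamma distribution.
Comparing with the known MGF formula identifies: Gamma(shape α=3, rate β=6)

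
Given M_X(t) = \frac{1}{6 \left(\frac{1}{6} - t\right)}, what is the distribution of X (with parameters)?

The MGF M(t) = \frac{1}{6 \left(\frac{1}{6} - t\right)} is the standard form for the Exponential distribution.
Comparing with the known MGF formula identifies: Exponential(rate λ=1/6)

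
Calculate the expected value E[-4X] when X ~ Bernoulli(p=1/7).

For X ~ Bernoulli(p=1/7):
E[X] = \frac{1}{7}
E[-4X] = -4 × E[X] + 0 = - \frac{4}{7}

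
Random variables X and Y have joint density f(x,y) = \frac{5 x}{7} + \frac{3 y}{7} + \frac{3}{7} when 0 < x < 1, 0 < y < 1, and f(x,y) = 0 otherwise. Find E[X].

E[X] = ∫_0^1 ∫_0^1 x × f(x,y) dy dx
= ∫_0^1 ∫_0^1 x × (\frac{5 x}{7} + \frac{3 y}{7} + \frac{3}{7}) dy dx
= \frac{47}{84}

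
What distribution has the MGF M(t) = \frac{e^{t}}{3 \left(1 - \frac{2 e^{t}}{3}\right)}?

The MGF M(t) = \frac{e^{t}}{3 \left(1 - \frac{2 e^{t}}{3}\right)} is the standard form for the Geometric distribution.
Comparing with the known MGF formula identifies: Geometric(p=1/3), X = trial number of first success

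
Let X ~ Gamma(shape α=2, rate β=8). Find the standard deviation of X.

For X ~ Gamma(shape α=2, rate β=8):
Var(X) = \frac{1}{32}
SD(X) = √(Var(X)) = √(\frac{1}{32}) = \frac{\sqrt{2}}{8}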